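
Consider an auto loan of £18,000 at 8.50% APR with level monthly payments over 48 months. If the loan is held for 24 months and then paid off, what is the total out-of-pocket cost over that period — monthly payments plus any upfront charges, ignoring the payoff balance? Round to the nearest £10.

Monthly rate = 8.5%/12 = 0.0070833; payment = 18,000 × 0.0070833 / (1 − (1+0.0070833)^−48) = £443.67.
Total outlay = 24 × £443.67 = £10,648.08.

£10,650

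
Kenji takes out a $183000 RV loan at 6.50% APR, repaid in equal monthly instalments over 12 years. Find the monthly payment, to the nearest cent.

Monthly rate = 6.5%/12 = 0.0054167; payment = 183,000 × 0.0054167 / (1 − (1+0.0054167)^−144) = $1,833.52.

$1,833.52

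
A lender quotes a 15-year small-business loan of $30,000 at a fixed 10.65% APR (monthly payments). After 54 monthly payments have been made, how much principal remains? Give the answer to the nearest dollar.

With monthly rate i = 10.65%/12 = 0.0088750, the balance after k of n payments is P · [(1+i)^n − (1+i)^k] / [(1+i)^n − 1].
(1+0.0088750)^180 = 4.90596965 and (1+0.0088750)^54 = 1.61145231, so the balance is 30,000 × (4.90596965 − 1.61145231) / (4.90596965 − 1) = $25,303.71.

$25,304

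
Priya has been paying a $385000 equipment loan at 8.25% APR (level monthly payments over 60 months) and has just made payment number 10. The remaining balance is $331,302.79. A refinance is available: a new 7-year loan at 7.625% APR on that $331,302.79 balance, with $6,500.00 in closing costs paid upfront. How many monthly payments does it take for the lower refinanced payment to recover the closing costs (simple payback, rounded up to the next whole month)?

3 months

Current payment = 385,000 × 8.25%/12 / (1 − (1+0.0068750)^−60) = $7,852.56.
Refinanced payment = 331,302.79 × 0.0063542 / (1 − (1+0.0063542)^−84) = $5,102.08.
Monthly savings = $7,852.56 − $5,102.08 = $2,750.48.
Break-even = $6,500.00 / $2,750.48 = 2.36 → 3 months.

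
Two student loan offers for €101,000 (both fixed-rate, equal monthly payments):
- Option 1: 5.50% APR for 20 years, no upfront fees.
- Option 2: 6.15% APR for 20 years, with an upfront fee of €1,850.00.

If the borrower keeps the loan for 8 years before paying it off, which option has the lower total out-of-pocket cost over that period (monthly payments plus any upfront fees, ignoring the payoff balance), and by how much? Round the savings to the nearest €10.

Option 1 by €5,460

Option 1: at 5.50% the monthly rate is 0.0045833, so the payment is 101,000 × 0.0045833 / (1 − 1.0045833^−240) = €694.77.
Option 2: monthly rate = 6.15%/12 = 0.0051250; payment = 101,000 × 0.0051250 / (1 − (1+0.0051250)^−240) = €732.36.
Over 96 months: Option 1 costs 96 × €694.77 = €66,697.92; Option 2 costs 96 × €732.36 + €1,850.00 = €72,156.56.
Option 1 is cheaper by €72,156.56 − €66,697.92 = €5,458.64.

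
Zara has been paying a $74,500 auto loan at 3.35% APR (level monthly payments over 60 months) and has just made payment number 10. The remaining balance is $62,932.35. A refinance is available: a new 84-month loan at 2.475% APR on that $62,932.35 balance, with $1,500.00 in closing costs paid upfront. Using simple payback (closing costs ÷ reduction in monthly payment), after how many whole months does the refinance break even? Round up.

3 months

Current payment = 74,500 × 3.35%/12 / (1 − (1+0.0027917)^−60) = $1,350.29.
Refinanced payment = 62,932.35 × 0.0020625 / (1 − (1+0.0020625)^−84) = $816.74.
Monthly savings = $1,350.29 − $816.74 = $533.55.
Break-even = $1,500.00 / $533.55 = 2.81 → 3 months.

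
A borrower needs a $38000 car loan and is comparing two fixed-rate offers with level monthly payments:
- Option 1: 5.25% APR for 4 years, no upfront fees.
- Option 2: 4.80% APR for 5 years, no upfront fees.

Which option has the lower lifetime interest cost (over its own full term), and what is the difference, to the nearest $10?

Option 1: monthly rate = 5.25%/12 = 0.0043750; payment = 38,000 × 0.0043750 / (1 − (1+0.0043750)^−48) = $879.42.
Total interest on Option 1 = 48 × $879.42 − $38,000 = $4,212.16.
Option 2: monthly rate = 4.8%/12 = 0.0040000; payment = 38,000 × 0.0040000 / (1 − (1+0.0040000)^−60) = $713.63.
Total interest on Option 2 = 60 × $713.63 − $38,000 = $4,817.80.
Option 1 is lower by $605.64.

Option 1 by $610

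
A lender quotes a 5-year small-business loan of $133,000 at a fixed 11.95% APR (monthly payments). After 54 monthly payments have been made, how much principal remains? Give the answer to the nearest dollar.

With monthly rate i = 11.95%/12 = 0.0099583, the balance after k of n payments is P · [(1+i)^n − (1+i)^k] / [(1+i)^n − 1].
(1+0.0099583)^60 = 1.81220539 and (1+0.0099583)^54 = 1.70760209, so the balance is 133,000 × (1.81220539 − 1.70760209) / (1.81220539 − 1) = $17,128.97.

$17,129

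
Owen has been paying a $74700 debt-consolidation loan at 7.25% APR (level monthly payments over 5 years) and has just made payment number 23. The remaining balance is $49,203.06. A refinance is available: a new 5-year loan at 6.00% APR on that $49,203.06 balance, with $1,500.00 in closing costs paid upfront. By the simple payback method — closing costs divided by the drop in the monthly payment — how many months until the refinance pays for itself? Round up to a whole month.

Current payment = 74,700 × 7.25%/12 / (1 − (1+0.0060417)^−60) = $1,487.98.
Refinanced payment = 49,203.06 × 0.0050000 / (1 − (1+0.0050000)^−60) = $951.23.
Monthly savings = $1,487.98 − $951.23 = $536.75.
Break-even = $1,500.00 / $536.75 = 2.79 → 3 months.

3 months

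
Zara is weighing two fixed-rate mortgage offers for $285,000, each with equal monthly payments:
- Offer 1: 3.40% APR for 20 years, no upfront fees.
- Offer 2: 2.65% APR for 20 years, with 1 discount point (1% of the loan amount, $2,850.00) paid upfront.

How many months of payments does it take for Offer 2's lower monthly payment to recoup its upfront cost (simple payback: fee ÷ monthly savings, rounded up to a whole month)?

Offer 1: at 3.40% the monthly rate is 0.0028333, so the payment is 285,000 × 0.0028333 / (1 − 1.0028333^−240) = $1,638.28.
Offer 2: monthly rate = 2.65%/12 = 0.0022083; payment = 285,000 × 0.0022083 / (1 − (1+0.0022083)^−240) = $1,531.14.
Monthly savings = $1,638.28 − $1,531.14 = $107.14.
Break-even = $2,850.00 / $107.14 = 26.60 → 27 months.

27 months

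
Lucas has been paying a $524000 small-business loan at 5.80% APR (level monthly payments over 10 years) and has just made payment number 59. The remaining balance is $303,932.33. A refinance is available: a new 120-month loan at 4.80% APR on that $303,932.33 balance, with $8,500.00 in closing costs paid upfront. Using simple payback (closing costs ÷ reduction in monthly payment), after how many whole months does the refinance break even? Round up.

4 months

Current payment = 524,000 × 5.8%/12 / (1 − (1+0.0048333)^−120) = $5,764.99.
Refinanced payment = 303,932.33 × 0.0040000 / (1 − (1+0.0040000)^−120) = $3,194.04.
Monthly savings = $5,764.99 − $3,194.04 = $2,570.95.
Break-even = $8,500.00 / $2,570.95 = 3.31 → 4 months.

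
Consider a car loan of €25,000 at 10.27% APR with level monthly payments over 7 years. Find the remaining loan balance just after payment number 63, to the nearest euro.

€8,013

With monthly rate i = 10.27%/12 = 0.0085583, the balance after k of n payments is P · [(1+i)^n − (1+i)^k] / [(1+i)^n − 1].
(1+0.0085583)^84 = 2.04590687 and (1+0.0085583)^63 = 1.71066274, so the balance is 25,000 × (2.04590687 − 1.71066274) / (2.04590687 − 1) = €8,013.24.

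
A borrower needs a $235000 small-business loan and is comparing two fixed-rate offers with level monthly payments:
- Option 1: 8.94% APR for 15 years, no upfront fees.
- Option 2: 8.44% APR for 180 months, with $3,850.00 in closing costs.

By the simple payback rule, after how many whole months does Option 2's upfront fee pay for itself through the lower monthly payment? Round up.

56 months

Option 1: at 8.94% the monthly rate is 0.0074500, so the payment is 235,000 × 0.0074500 / (1 − 1.0074500^−180) = $2,375.15.
Option 2: monthly rate = 8.44%/12 = 0.0070333; payment = 235,000 × 0.0070333 / (1 − (1+0.0070333)^−180) = $2,305.88.
Monthly savings = $2,375.15 − $2,305.88 = $69.27.
Break-even = $3,850.00 / $69.27 = 55.58 → 56 months.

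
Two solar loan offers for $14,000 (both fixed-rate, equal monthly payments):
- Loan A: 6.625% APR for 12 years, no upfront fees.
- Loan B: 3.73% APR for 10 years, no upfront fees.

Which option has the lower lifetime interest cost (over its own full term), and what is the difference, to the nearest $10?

Loan A: monthly rate = 6.625%/12 = 0.0055208; payment = 14,000 × 0.0055208 / (1 − (1+0.0055208)^−144) = $141.19.
Total interest on Loan A = 144 × $141.19 − $14,000 = $6,331.36.
Loan B: monthly rate = 3.73%/12 = 0.0031083; payment = 14,000 × 0.0031083 / (1 − (1+0.0031083)^−120) = $139.95.
Total interest on Loan B = 120 × $139.95 − $14,000 = $2,794.00.
Loan B is lower by $3,537.36.

Loan B by $3,540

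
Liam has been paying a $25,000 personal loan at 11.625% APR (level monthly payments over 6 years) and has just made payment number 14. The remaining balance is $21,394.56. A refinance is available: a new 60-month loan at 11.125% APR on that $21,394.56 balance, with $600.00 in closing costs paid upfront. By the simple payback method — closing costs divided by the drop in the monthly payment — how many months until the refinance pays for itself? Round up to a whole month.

35 months

Current payment = 25,000 × 11.625%/12 / (1 − (1+0.0096875)^−72) = $483.89.
Refinanced payment = 21,394.56 × 0.0092708 / (1 − (1+0.0092708)^−60) = $466.50.
Monthly savings = $483.89 − $466.50 = $17.39.
Break-even = $600.00 / $17.39 = 34.50 → 35 months.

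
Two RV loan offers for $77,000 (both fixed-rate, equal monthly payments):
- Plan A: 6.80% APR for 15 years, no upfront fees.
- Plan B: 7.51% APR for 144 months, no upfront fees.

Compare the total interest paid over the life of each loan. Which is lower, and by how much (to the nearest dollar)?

Plan A: at 6.80% the monthly rate is 0.0056667, so the payment is 77,000 × 0.0056667 / (1 − 1.0056667^−180) = $683.52.
Total interest on Plan A = 180 × $683.52 − $77,000 = $46,033.60.
Plan B: monthly rate = 7.51%/12 = 0.0062583; payment = 77,000 × 0.0062583 / (1 − (1+0.0062583)^−144) = $812.94.
Total interest on Plan B = 144 × $812.94 − $77,000 = $40,063.36.
Plan B is lower by $5,970.24.

Plan B by $5,970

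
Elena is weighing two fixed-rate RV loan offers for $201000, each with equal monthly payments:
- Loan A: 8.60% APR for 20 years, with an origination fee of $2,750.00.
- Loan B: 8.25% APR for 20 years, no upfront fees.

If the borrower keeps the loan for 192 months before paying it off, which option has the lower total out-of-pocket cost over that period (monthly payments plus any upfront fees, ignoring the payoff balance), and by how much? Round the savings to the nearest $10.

Loan B by $11,280

Loan A: at 8.60% the monthly rate is 0.0071667, so the payment is 201,000 × 0.0071667 / (1 − 1.0071667^−240) = $1,757.07.
Loan B: monthly rate = 8.25%/12 = 0.0068750; payment = 201,000 × 0.0068750 / (1 − (1+0.0068750)^−240) = $1,712.65.
Over 192 months: Loan A costs 192 × $1,757.07 + $2,750.00 = $340,107.44; Loan B costs 192 × $1,712.65 = $328,828.80.
Loan B is cheaper by $340,107.44 − $328,828.80 = $11,278.64.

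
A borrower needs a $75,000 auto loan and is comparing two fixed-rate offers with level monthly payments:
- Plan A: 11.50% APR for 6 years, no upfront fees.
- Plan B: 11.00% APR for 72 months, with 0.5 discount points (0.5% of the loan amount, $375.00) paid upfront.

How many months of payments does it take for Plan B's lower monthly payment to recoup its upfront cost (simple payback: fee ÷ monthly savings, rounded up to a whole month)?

Plan A: at 11.50% the monthly rate is 0.0095833, so the payment is 75,000 × 0.0095833 / (1 − 1.0095833^−72) = $1,446.84.
Plan B: at 11.00% the monthly rate is 0.0091667, so the payment is 75,000 × 0.0091667 / (1 − 1.0091667^−72) = $1,427.56.
Monthly savings = $1,446.84 − $1,427.56 = $19.28.
Break-even = $375.00 / $19.28 = 19.45 → 20 months.

20 months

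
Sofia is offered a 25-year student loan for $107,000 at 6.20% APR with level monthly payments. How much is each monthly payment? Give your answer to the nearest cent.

$702.54

At 6.20% the monthly rate is 0.0051667, so the payment is 107,000 × 0.0051667 / (1 − 1.0051667^−300) = $702.54.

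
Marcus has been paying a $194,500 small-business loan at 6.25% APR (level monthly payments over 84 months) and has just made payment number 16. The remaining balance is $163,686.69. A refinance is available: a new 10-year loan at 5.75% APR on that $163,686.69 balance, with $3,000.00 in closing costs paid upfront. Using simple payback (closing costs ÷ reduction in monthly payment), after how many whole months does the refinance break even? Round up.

Current payment = 194,500 × 6.25%/12 / (1 − (1+0.0052083)^−84) = $2,864.73.
Refinanced payment = 163,686.69 × 0.0047917 / (1 − (1+0.0047917)^−120) = $1,796.78.
Monthly savings = $2,864.73 − $1,796.78 = $1,067.95.
Break-even = $3,000.00 / $1,067.95 = 2.81 → 3 months.

3 months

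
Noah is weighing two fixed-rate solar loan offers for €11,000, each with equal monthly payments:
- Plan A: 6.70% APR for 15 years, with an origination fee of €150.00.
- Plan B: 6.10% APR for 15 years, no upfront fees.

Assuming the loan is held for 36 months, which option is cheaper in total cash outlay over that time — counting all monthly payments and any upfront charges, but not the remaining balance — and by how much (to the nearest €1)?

Plan A: at 6.70% the monthly rate is 0.0055833, so the payment is 11,000 × 0.0055833 / (1 − 1.0055833^−180) = €97.04.
Plan B: at 6.10% the monthly rate is 0.0050833, so the payment is 11,000 × 0.0050833 / (1 − 1.0050833^−180) = €93.42.
Over 36 months: Plan A costs 36 × €97.04 + €150.00 = €3,643.44; Plan B costs 36 × €93.42 = €3,363.12.
Plan B is cheaper by €3,643.44 − €3,363.12 = €280.32.

Plan B by €280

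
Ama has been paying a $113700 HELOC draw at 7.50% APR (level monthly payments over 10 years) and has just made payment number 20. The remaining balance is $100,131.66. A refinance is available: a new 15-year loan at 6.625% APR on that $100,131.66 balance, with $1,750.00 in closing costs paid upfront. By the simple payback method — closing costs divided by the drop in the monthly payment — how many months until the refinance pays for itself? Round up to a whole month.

Current payment = 113,700 × 7.5%/12 / (1 − (1+0.0062500)^−120) = $1,349.64.
Refinanced payment = 100,131.66 × 0.0055208 / (1 − (1+0.0055208)^−180) = $879.15.
Monthly savings = $1,349.64 − $879.15 = $470.49.
Break-even = $1,750.00 / $470.49 = 3.72 → 4 months.

4 months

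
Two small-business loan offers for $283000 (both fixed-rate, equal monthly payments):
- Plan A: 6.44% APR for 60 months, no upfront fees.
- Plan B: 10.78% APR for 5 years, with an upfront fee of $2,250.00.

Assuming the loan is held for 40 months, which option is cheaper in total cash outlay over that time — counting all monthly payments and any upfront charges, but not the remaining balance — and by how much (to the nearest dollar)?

Plan A by $25,963

Plan A: at 6.44% the monthly rate is 0.0053667, so the payment is 283,000 × 0.0053667 / (1 − 1.0053667^−60) = $5,529.27.
Plan B: monthly rate = 10.78%/12 = 0.0089833; payment = 283,000 × 0.0089833 / (1 − (1+0.0089833)^−60) = $6,122.10.
Over 40 months: Plan A costs 40 × $5,529.27 = $221,170.80; Plan B costs 40 × $6,122.10 + $2,250.00 = $247,134.00.
Plan A is cheaper by $247,134.00 − $221,170.80 = $25,963.20.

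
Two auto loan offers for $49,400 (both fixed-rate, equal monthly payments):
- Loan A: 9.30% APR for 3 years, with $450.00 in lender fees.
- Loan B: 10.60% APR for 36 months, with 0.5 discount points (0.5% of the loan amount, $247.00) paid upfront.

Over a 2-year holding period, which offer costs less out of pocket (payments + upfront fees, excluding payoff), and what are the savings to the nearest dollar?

Loan A by $520

Loan A: at 9.30% the monthly rate is 0.0077500, so the payment is 49,400 × 0.0077500 / (1 − 1.0077500^−36) = $1,577.81.
Loan B: at 10.60% the monthly rate is 0.0088333, so the payment is 49,400 × 0.0088333 / (1 − 1.0088333^−36) = $1,607.95.
Over 24 months: Loan A costs 24 × $1,577.81 + $450.00 = $38,317.44; Loan B costs 24 × $1,607.95 + $247.00 = $38,837.80.
Loan A is cheaper by $38,837.80 − $38,317.44 = $520.36.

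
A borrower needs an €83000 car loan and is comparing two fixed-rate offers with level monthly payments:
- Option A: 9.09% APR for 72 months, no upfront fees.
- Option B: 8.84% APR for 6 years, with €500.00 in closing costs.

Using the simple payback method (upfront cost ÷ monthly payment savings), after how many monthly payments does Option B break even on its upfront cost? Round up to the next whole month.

49 months

Option A: monthly rate = 9.09%/12 = 0.0075750; payment = 83,000 × 0.0075750 / (1 − (1+0.0075750)^−72) = €1,499.83.
Option B: monthly rate = 8.84%/12 = 0.0073667; payment = 83,000 × 0.0073667 / (1 − (1+0.0073667)^−72) = €1,489.54.
Monthly savings = €1,499.83 − €1,489.54 = €10.29.
Break-even = €500.00 / €10.29 = 48.59 → 49 months.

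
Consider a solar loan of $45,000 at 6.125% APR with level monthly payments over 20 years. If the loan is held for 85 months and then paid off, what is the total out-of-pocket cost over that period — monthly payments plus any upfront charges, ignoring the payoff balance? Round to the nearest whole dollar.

$27,680

At 6.125% the monthly rate is 0.0051042, so the payment is 45,000 × 0.0051042 / (1 − 1.0051042^−240) = $325.65.
Total outlay = 85 × $325.65 = $27,680.25.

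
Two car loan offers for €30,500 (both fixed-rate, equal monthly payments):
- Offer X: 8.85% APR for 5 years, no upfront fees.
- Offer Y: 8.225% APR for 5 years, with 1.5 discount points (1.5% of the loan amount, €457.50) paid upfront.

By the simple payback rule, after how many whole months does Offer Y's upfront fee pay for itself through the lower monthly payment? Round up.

50 months

Offer X: at 8.85% the monthly rate is 0.0073750, so the payment is 30,500 × 0.0073750 / (1 − 1.0073750^−60) = €630.91.
Offer Y: monthly rate = 8.225%/12 = 0.0068542; payment = 30,500 × 0.0068542 / (1 − (1+0.0068542)^−60) = €621.72.
Monthly savings = €630.91 − €621.72 = €9.19.
Break-even = €457.50 / €9.19 = 49.78 → 50 months.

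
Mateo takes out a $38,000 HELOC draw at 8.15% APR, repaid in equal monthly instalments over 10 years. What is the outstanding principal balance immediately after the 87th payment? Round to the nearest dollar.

$13,678

With monthly rate i = 8.15%/12 = 0.0067917, the balance after k of n payments is P · [(1+i)^n − (1+i)^k] / [(1+i)^n − 1].
(1+0.0067917)^120 = 2.25295990 and (1+0.0067917)^87 = 1.80196462, so the balance is 38,000 × (2.25295990 − 1.80196462) / (2.25295990 − 1) = $13,677.87.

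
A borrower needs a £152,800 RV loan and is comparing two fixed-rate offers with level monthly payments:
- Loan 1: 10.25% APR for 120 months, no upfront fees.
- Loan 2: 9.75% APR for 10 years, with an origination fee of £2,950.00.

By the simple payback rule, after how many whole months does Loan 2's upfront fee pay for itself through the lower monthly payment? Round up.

Loan 1: at 10.25% the monthly rate is 0.0085417, so the payment is 152,800 × 0.0085417 / (1 − 1.0085417^−120) = £2,040.48.
Loan 2: at 9.75% the monthly rate is 0.0081250, so the payment is 152,800 × 0.0081250 / (1 − 1.0081250^−120) = £1,998.17.
Monthly savings = £2,040.48 − £1,998.17 = £42.31.
Break-even = £2,950.00 / £42.31 = 69.72 → 70 months.

70 months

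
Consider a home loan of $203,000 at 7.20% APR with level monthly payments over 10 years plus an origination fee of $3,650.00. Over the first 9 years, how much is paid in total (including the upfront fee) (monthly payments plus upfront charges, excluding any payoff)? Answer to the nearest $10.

$260,470

Monthly rate = 7.2%/12 = 0.0060000; payment = 203,000 × 0.0060000 / (1 − (1+0.0060000)^−120) = $2,377.98.
Total outlay = 108 × $2,377.98 + $3,650.00 = $260,471.84.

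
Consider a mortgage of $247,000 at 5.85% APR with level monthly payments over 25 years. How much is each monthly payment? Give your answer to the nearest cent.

At 5.85% the monthly rate is 0.0048750, so the payment is 247,000 × 0.0048750 / (1 − 1.0048750^−300) = $1,568.85.

$1,568.85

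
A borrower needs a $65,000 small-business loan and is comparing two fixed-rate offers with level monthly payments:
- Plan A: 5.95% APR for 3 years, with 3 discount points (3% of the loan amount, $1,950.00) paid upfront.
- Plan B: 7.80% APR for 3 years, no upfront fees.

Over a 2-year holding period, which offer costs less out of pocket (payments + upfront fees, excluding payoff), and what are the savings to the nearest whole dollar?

Plan A: at 5.95% the monthly rate is 0.0049583, so the payment is 65,000 × 0.0049583 / (1 − 1.0049583^−36) = $1,975.95.
Plan B: monthly rate = 7.8%/12 = 0.0065000; payment = 65,000 × 0.0065000 / (1 − (1+0.0065000)^−36) = $2,030.87.
Over 24 months: Plan A costs 24 × $1,975.95 + $1,950.00 = $49,372.80; Plan B costs 24 × $2,030.87 = $48,740.88.
Plan B is cheaper by $49,372.80 − $48,740.88 = $631.92.

Plan B by $632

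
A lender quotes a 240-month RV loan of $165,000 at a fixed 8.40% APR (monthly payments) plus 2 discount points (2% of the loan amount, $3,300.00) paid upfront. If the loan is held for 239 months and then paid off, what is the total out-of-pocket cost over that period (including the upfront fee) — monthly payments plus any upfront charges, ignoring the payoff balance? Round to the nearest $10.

Monthly rate = 8.4%/12 = 0.0070000; payment = 165,000 × 0.0070000 / (1 − (1+0.0070000)^−240) = $1,421.48.
Total outlay = 239 × $1,421.48 + $3,300.00 = $343,033.72.

$343,030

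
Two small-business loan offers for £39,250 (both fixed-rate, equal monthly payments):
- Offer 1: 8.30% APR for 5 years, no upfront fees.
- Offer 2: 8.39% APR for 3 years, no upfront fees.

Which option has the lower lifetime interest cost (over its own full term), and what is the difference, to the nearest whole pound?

Offer 2 by £3,557

Offer 1: at 8.30% the monthly rate is 0.0069167, so the payment is 39,250 × 0.0069167 / (1 − 1.0069167^−60) = £801.50.
Total interest on Offer 1 = 60 × £801.50 − £39,250 = £8,840.00.
Offer 2: monthly rate = 8.39%/12 = 0.0069917; payment = 39,250 × 0.0069917 / (1 − (1+0.0069917)^−36) = £1,237.03.
Total interest on Offer 2 = 36 × £1,237.03 − £39,250 = £5,283.08.
Offer 2 is lower by £3,556.92.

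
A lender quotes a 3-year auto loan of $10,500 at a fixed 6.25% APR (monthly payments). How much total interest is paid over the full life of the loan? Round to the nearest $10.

$1,040

Monthly rate = 6.25%/12 = 0.0052083; payment = 10,500 × 0.0052083 / (1 − (1+0.0052083)^−36) = $320.62.
Total paid = 36 × $320.62 = $11,542.32; interest = $11,542.32 − $10,500 = $1,042.32.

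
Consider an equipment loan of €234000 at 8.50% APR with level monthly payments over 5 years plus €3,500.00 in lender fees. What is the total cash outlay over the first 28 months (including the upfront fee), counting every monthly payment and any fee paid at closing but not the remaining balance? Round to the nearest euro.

€137,924

Monthly rate = 8.5%/12 = 0.0070833; payment = 234,000 × 0.0070833 / (1 − (1+0.0070833)^−60) = €4,800.87.
Total outlay = 28 × €4,800.87 + €3,500.00 = €137,924.36.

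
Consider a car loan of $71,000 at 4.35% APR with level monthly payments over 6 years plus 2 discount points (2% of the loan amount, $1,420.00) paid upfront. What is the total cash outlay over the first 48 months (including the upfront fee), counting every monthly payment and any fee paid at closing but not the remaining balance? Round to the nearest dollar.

$55,284

Monthly rate = 4.35%/12 = 0.0036250; payment = 71,000 × 0.0036250 / (1 − (1+0.0036250)^−72) = $1,122.17.
Total outlay = 48 × $1,122.17 + $1,420.00 = $55,284.16.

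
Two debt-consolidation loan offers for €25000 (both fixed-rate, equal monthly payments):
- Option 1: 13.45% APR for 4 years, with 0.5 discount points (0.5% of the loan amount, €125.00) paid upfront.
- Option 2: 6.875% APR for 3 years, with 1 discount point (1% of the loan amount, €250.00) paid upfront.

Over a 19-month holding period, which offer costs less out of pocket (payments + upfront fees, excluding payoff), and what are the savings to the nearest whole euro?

Option 1: monthly rate = 13.45%/12 = 0.0112083; payment = 25,000 × 0.0112083 / (1 − (1+0.0112083)^−48) = €676.28.
Option 2: at 6.875% the monthly rate is 0.0057292, so the payment is 25,000 × 0.0057292 / (1 − 1.0057292^−36) = €770.50.
Over 19 months: Option 1 costs 19 × €676.28 + €125.00 = €12,974.32; Option 2 costs 19 × €770.50 + €250.00 = €14,889.50.
Option 1 is cheaper by €14,889.50 − €12,974.32 = €1,915.18.

Option 1 by €1,915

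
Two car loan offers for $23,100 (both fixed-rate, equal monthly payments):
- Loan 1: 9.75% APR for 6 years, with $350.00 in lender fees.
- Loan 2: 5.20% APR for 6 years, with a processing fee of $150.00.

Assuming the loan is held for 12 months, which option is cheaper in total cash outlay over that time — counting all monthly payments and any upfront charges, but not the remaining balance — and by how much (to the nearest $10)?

Loan 2 by $810

Loan 1: at 9.75% the monthly rate is 0.0081250, so the payment is 23,100 × 0.0081250 / (1 − 1.0081250^−72) = $425.04.
Loan 2: monthly rate = 5.2%/12 = 0.0043333; payment = 23,100 × 0.0043333 / (1 − (1+0.0043333)^−72) = $374.17.
Over 12 months: Loan 1 costs 12 × $425.04 + $350.00 = $5,450.48; Loan 2 costs 12 × $374.17 + $150.00 = $4,640.04.
Loan 2 is cheaper by $5,450.48 − $4,640.04 = $810.44.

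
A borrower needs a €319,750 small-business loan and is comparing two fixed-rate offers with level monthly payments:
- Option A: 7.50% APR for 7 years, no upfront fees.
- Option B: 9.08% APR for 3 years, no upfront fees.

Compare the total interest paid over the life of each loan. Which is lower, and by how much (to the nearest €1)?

Option A: monthly rate = 7.5%/12 = 0.0062500; payment = 319,750 × 0.0062500 / (1 − (1+0.0062500)^−84) = €4,904.41.
Total interest on Option A = 84 × €4,904.41 − €319,750 = €92,220.44.
Option B: monthly rate = 9.08%/12 = 0.0075667; payment = 319,750 × 0.0075667 / (1 − (1+0.0075667)^−36) = €10,179.87.
Total interest on Option B = 36 × €10,179.87 − €319,750 = €46,725.32.
Option B is lower by €45,495.12.

Option B by €45,495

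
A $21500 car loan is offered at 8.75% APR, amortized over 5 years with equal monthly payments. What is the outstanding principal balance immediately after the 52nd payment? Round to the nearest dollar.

$3,436

With monthly rate i = 8.75%/12 = 0.0072917, the balance after k of n payments is P · [(1+i)^n − (1+i)^k] / [(1+i)^n − 1].
(1+0.0072917)^60 = 1.54637373 and (1+0.0072917)^52 = 1.45905793, so the balance is 21,500 × (1.54637373 − 1.45905793) / (1.54637373 − 1) = $3,435.91.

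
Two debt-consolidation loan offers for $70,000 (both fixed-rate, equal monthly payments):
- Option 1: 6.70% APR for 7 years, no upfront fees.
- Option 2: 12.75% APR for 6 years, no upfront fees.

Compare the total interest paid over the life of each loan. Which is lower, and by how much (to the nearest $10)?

Option 1: monthly rate = 6.7%/12 = 0.0055833; payment = 70,000 × 0.0055833 / (1 − (1+0.0055833)^−84) = $1,046.25.
Total interest on Option 1 = 84 × $1,046.25 − $70,000 = $17,885.00.
Option 2: monthly rate = 12.75%/12 = 0.0106250; payment = 70,000 × 0.0106250 / (1 − (1+0.0106250)^−72) = $1,395.97.
Total interest on Option 2 = 72 × $1,395.97 − $70,000 = $30,509.84.
Option 1 is lower by $12,624.84.

Option 1 by $12,620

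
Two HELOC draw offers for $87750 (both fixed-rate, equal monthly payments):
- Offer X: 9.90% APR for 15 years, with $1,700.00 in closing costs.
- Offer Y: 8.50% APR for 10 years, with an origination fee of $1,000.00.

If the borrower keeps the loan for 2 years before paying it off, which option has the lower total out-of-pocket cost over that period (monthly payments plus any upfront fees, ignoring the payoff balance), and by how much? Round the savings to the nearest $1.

Offer X: at 9.90% the monthly rate is 0.0082500, so the payment is 87,750 × 0.0082500 / (1 − 1.0082500^−180) = $937.60.
Offer Y: monthly rate = 8.5%/12 = 0.0070833; payment = 87,750 × 0.0070833 / (1 − (1+0.0070833)^−120) = $1,087.97.
Over 24 months: Offer X costs 24 × $937.60 + $1,700.00 = $24,202.40; Offer Y costs 24 × $1,087.97 + $1,000.00 = $27,111.28.
Offer X is cheaper by $27,111.28 − $24,202.40 = $2,908.88.

Offer X by $2,909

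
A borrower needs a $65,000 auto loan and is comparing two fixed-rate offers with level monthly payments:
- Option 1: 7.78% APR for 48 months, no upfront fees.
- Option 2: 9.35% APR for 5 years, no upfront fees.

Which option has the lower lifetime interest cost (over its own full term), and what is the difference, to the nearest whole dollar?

Option 1: monthly rate = 7.78%/12 = 0.0064833; payment = 65,000 × 0.0064833 / (1 − (1+0.0064833)^−48) = $1,580.14.
Total interest on Option 1 = 48 × $1,580.14 − $65,000 = $10,846.72.
Option 2: at 9.35% the monthly rate is 0.0077917, so the payment is 65,000 × 0.0077917 / (1 − 1.0077917^−60) = $1,360.36.
Total interest on Option 2 = 60 × $1,360.36 − $65,000 = $16,621.60.
Option 1 is lower by $5,774.88.

Option 1 by $5,775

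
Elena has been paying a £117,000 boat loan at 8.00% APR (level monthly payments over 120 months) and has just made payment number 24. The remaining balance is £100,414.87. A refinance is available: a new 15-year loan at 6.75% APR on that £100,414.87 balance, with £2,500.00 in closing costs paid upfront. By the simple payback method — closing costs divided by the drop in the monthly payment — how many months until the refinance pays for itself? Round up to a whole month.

5 months

Current payment = 117,000 × 8%/12 / (1 − (1+0.0066667)^−120) = £1,419.53.
Refinanced payment = 100,414.87 × 0.0056250 / (1 − (1+0.0056250)^−180) = £888.58.
Monthly savings = £1,419.53 − £888.58 = £530.95.
Break-even = £2,500.00 / £530.95 = 4.71 → 5 months.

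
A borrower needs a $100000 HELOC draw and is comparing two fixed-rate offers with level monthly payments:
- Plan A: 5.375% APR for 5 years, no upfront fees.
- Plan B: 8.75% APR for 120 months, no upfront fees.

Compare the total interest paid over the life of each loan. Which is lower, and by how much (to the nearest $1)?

Plan A by $36,131

Plan A: at 5.375% the monthly rate is 0.0044792, so the payment is 100,000 × 0.0044792 / (1 − 1.0044792^−60) = $1,904.35.
Total interest on Plan A = 60 × $1,904.35 − $100,000 = $14,261.00.
Plan B: monthly rate = 8.75%/12 = 0.0072917; payment = 100,000 × 0.0072917 / (1 − (1+0.0072917)^−120) = $1,253.27.
Total interest on Plan B = 120 × $1,253.27 − $100,000 = $50,392.40.
Plan A is lower by $36,131.40.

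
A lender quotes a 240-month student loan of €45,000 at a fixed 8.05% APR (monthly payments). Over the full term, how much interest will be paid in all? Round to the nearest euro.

At 8.05% the monthly rate is 0.0067083, so the payment is 45,000 × 0.0067083 / (1 − 1.0067083^−240) = €377.80.
Total paid = 240 × €377.80 = €90,672.00; interest = €90,672.00 − €45,000 = €45,672.00.

€45,672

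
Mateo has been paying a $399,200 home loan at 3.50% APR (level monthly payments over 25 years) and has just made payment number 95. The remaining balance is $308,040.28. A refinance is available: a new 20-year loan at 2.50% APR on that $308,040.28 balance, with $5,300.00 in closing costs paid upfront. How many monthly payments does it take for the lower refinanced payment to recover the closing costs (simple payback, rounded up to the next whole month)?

15 months

Current payment = 399,200 × 3.5%/12 / (1 − (1+0.0029167)^−300) = $1,998.49.
Refinanced payment = 308,040.28 × 0.0020833 / (1 − (1+0.0020833)^−240) = $1,632.31.
Monthly savings = $1,998.49 − $1,632.31 = $366.18.
Break-even = $5,300.00 / $366.18 = 14.47 → 15 months.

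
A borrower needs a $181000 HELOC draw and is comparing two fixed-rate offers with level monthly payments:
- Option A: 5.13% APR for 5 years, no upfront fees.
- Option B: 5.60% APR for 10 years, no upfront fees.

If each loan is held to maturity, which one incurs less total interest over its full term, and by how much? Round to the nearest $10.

Option A by $31,210

Option A: at 5.13% the monthly rate is 0.0042750, so the payment is 181,000 × 0.0042750 / (1 − 1.0042750^−60) = $3,426.48.
Total interest on Option A = 60 × $3,426.48 − $181,000 = $24,588.80.
Option B: at 5.60% the monthly rate is 0.0046667, so the payment is 181,000 × 0.0046667 / (1 − 1.0046667^−120) = $1,973.31.
Total interest on Option B = 120 × $1,973.31 − $181,000 = $55,797.20.
Option A is lower by $31,208.40.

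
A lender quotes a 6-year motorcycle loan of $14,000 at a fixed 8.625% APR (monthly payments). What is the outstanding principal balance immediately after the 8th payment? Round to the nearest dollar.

$12,776

With monthly rate i = 8.625%/12 = 0.0071875, the balance after k of n payments is P · [(1+i)^n − (1+i)^k] / [(1+i)^n − 1].
(1+0.0071875)^72 = 1.67472521 and (1+0.0071875)^8 = 1.05896747, so the balance is 14,000 × (1.67472521 − 1.05896747) / (1.67472521 − 1) = $12,776.47.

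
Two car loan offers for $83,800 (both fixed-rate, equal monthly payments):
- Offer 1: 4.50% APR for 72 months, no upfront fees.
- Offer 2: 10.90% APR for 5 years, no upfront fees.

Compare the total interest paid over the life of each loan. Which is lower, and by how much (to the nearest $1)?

Offer 1: monthly rate = 4.5%/12 = 0.0037500; payment = 83,800 × 0.0037500 / (1 − (1+0.0037500)^−72) = $1,330.24.
Total interest on Offer 1 = 72 × $1,330.24 − $83,800 = $11,977.28.
Offer 2: at 10.90% the monthly rate is 0.0090833, so the payment is 83,800 × 0.0090833 / (1 − 1.0090833^−60) = $1,817.84.
Total interest on Offer 2 = 60 × $1,817.84 − $83,800 = $25,270.40.
Offer 1 is lower by $13,293.12.

Offer 1 by $13,293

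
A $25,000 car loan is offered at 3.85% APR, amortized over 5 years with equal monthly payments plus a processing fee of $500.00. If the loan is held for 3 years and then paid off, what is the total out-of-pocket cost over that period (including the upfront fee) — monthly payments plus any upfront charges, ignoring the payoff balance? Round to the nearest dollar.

Monthly rate = 3.85%/12 = 0.0032083; payment = 25,000 × 0.0032083 / (1 − (1+0.0032083)^−60) = $458.72.
Total outlay = 36 × $458.72 + $500.00 = $17,013.92.

$17,014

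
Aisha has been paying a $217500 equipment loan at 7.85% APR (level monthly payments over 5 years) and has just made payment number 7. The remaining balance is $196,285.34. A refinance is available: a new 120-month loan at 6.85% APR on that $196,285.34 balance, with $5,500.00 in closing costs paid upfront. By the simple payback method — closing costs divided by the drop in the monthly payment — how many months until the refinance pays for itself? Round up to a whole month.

Current payment = 217,500 × 7.85%/12 / (1 − (1+0.0065417)^−60) = $4,394.52.
Refinanced payment = 196,285.34 × 0.0057083 / (1 − (1+0.0057083)^−120) = $2,263.89.
Monthly savings = $4,394.52 − $2,263.89 = $2,130.63.
Break-even = $5,500.00 / $2,130.63 = 2.58 → 3 months.

3 months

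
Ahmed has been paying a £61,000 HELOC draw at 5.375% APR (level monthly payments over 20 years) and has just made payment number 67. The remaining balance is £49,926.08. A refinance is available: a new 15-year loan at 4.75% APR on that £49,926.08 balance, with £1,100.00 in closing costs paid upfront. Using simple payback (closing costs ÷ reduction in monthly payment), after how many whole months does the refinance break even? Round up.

Current payment = 61,000 × 5.375%/12 / (1 − (1+0.0044792)^−240) = £415.32.
Refinanced payment = 49,926.08 × 0.0039583 / (1 − (1+0.0039583)^−180) = £388.34.
Monthly savings = £415.32 − £388.34 = £26.98.
Break-even = £1,100.00 / £26.98 = 40.77 → 41 months.

41 months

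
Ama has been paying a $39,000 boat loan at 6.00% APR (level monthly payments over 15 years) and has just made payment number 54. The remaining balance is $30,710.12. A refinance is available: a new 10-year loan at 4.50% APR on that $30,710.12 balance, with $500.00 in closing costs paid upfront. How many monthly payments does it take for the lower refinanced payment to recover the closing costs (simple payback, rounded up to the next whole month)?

Current payment = 39,000 × 6%/12 / (1 − (1+0.0050000)^−180) = $329.10.
Refinanced payment = 30,710.12 × 0.0037500 / (1 − (1+0.0037500)^−120) = $318.27.
Monthly savings = $329.10 − $318.27 = $10.83.
Break-even = $500.00 / $10.83 = 46.17 → 47 months.

47 months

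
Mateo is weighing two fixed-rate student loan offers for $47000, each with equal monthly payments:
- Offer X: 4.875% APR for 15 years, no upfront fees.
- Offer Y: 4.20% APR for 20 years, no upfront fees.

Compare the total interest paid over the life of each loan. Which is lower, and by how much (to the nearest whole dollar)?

Offer X by $3,198

Offer X: monthly rate = 4.875%/12 = 0.0040625; payment = 47,000 × 0.0040625 / (1 − (1+0.0040625)^−180) = $368.62.
Total interest on Offer X = 180 × $368.62 − $47,000 = $19,351.60.
Offer Y: at 4.20% the monthly rate is 0.0035000, so the payment is 47,000 × 0.0035000 / (1 − 1.0035000^−240) = $289.79.
Total interest on Offer Y = 240 × $289.79 − $47,000 = $22,549.60.
Offer X is lower by $3,198.00.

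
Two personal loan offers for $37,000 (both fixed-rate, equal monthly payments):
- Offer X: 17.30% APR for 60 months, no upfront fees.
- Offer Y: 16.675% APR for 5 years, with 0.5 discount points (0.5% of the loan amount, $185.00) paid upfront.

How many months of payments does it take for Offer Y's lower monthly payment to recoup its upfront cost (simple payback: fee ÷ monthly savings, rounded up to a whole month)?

15 months

Offer X: monthly rate = 17.3%/12 = 0.0144167; payment = 37,000 × 0.0144167 / (1 − (1+0.0144167)^−60) = $925.52.
Offer Y: monthly rate = 16.675%/12 = 0.0138958; payment = 37,000 × 0.0138958 / (1 − (1+0.0138958)^−60) = $913.09.
Monthly savings = $925.52 − $913.09 = $12.43.
Break-even = $185.00 / $12.43 = 14.88 → 15 months.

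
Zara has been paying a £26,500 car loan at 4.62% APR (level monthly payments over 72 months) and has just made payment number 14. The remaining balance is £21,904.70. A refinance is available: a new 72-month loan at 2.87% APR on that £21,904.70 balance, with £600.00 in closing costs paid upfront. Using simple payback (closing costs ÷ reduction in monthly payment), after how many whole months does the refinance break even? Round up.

Current payment = 26,500 × 4.62%/12 / (1 − (1+0.0038500)^−72) = £422.13.
Refinanced payment = 21,904.70 × 0.0023917 / (1 − (1+0.0023917)^−72) = £331.54.
Monthly savings = £422.13 − £331.54 = £90.59.
Break-even = £600.00 / £90.59 = 6.62 → 7 months.

7 months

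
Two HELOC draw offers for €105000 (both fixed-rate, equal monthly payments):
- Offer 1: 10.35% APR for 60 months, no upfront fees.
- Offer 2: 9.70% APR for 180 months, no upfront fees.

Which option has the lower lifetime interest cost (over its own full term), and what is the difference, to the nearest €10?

Offer 1 by €64,700

Offer 1: monthly rate = 10.35%/12 = 0.0086250; payment = 105,000 × 0.0086250 / (1 − (1+0.0086250)^−60) = €2,249.07.
Total interest on Offer 1 = 60 × €2,249.07 − €105,000 = €29,944.20.
Offer 2: at 9.70% the monthly rate is 0.0080833, so the payment is 105,000 × 0.0080833 / (1 − 1.0080833^−180) = €1,109.14.
Total interest on Offer 2 = 180 × €1,109.14 − €105,000 = €94,645.20.
Offer 1 is lower by €64,701.00.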